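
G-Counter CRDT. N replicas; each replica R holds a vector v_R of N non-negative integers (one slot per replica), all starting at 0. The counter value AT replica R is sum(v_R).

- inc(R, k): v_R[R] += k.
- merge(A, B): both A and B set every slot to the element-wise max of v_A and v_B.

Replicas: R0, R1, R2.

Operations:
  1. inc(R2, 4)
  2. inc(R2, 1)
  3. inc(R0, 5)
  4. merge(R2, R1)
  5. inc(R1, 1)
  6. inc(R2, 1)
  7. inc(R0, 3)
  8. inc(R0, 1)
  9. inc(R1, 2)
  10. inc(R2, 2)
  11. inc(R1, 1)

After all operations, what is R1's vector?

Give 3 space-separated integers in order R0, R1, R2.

Answer: 0 4 5

Derivation:
Op 1: inc R2 by 4 -> R2=(0,0,4) value=4
Op 2: inc R2 by 1 -> R2=(0,0,5) value=5
Op 3: inc R0 by 5 -> R0=(5,0,0) value=5
Op 4: merge R2<->R1 -> R2=(0,0,5) R1=(0,0,5)
Op 5: inc R1 by 1 -> R1=(0,1,5) value=6
Op 6: inc R2 by 1 -> R2=(0,0,6) value=6
Op 7: inc R0 by 3 -> R0=(8,0,0) value=8
Op 8: inc R0 by 1 -> R0=(9,0,0) value=9
Op 9: inc R1 by 2 -> R1=(0,3,5) value=8
Op 10: inc R2 by 2 -> R2=(0,0,8) value=8
Op 11: inc R1 by 1 -> R1=(0,4,5) value=9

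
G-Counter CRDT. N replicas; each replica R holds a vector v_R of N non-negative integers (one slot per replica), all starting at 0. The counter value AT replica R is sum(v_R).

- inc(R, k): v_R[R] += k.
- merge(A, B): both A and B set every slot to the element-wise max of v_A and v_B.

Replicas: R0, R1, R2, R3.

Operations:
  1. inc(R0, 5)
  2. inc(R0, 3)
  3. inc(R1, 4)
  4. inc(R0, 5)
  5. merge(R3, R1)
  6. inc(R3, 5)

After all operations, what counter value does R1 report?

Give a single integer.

Op 1: inc R0 by 5 -> R0=(5,0,0,0) value=5
Op 2: inc R0 by 3 -> R0=(8,0,0,0) value=8
Op 3: inc R1 by 4 -> R1=(0,4,0,0) value=4
Op 4: inc R0 by 5 -> R0=(13,0,0,0) value=13
Op 5: merge R3<->R1 -> R3=(0,4,0,0) R1=(0,4,0,0)
Op 6: inc R3 by 5 -> R3=(0,4,0,5) value=9

Answer: 4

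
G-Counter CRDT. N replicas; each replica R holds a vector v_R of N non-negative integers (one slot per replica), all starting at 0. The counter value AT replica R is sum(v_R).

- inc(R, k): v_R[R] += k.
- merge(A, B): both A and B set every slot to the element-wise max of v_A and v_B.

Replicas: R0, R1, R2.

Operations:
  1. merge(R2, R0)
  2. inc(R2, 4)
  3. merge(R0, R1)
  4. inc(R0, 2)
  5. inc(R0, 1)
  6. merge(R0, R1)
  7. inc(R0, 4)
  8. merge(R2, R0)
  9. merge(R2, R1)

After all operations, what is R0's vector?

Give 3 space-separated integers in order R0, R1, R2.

Op 1: merge R2<->R0 -> R2=(0,0,0) R0=(0,0,0)
Op 2: inc R2 by 4 -> R2=(0,0,4) value=4
Op 3: merge R0<->R1 -> R0=(0,0,0) R1=(0,0,0)
Op 4: inc R0 by 2 -> R0=(2,0,0) value=2
Op 5: inc R0 by 1 -> R0=(3,0,0) value=3
Op 6: merge R0<->R1 -> R0=(3,0,0) R1=(3,0,0)
Op 7: inc R0 by 4 -> R0=(7,0,0) value=7
Op 8: merge R2<->R0 -> R2=(7,0,4) R0=(7,0,4)
Op 9: merge R2<->R1 -> R2=(7,0,4) R1=(7,0,4)

Answer: 7 0 4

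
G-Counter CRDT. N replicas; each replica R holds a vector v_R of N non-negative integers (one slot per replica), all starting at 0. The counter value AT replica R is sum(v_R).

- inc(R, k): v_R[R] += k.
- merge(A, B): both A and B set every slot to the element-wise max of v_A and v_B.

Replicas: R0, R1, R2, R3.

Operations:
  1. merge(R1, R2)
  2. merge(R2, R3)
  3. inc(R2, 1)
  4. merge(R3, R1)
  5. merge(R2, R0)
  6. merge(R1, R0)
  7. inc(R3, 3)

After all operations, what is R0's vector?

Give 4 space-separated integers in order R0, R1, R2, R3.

Answer: 0 0 1 0

Derivation:
Op 1: merge R1<->R2 -> R1=(0,0,0,0) R2=(0,0,0,0)
Op 2: merge R2<->R3 -> R2=(0,0,0,0) R3=(0,0,0,0)
Op 3: inc R2 by 1 -> R2=(0,0,1,0) value=1
Op 4: merge R3<->R1 -> R3=(0,0,0,0) R1=(0,0,0,0)
Op 5: merge R2<->R0 -> R2=(0,0,1,0) R0=(0,0,1,0)
Op 6: merge R1<->R0 -> R1=(0,0,1,0) R0=(0,0,1,0)
Op 7: inc R3 by 3 -> R3=(0,0,0,3) value=3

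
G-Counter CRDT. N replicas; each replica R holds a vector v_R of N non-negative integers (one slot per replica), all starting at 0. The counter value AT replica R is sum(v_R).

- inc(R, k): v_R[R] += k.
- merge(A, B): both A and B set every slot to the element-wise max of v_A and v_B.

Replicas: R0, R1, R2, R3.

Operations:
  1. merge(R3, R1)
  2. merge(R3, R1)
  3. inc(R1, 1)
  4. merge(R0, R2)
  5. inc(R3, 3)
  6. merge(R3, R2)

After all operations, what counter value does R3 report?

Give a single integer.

Op 1: merge R3<->R1 -> R3=(0,0,0,0) R1=(0,0,0,0)
Op 2: merge R3<->R1 -> R3=(0,0,0,0) R1=(0,0,0,0)
Op 3: inc R1 by 1 -> R1=(0,1,0,0) value=1
Op 4: merge R0<->R2 -> R0=(0,0,0,0) R2=(0,0,0,0)
Op 5: inc R3 by 3 -> R3=(0,0,0,3) value=3
Op 6: merge R3<->R2 -> R3=(0,0,0,3) R2=(0,0,0,3)

Answer: 3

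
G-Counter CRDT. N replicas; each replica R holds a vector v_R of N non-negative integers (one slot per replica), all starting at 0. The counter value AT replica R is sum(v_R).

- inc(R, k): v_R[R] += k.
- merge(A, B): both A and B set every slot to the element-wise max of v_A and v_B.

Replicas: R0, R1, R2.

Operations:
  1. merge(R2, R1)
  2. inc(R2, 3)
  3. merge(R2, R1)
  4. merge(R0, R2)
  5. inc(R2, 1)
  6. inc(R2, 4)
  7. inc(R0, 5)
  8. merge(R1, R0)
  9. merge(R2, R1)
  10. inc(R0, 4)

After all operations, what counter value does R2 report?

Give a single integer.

Op 1: merge R2<->R1 -> R2=(0,0,0) R1=(0,0,0)
Op 2: inc R2 by 3 -> R2=(0,0,3) value=3
Op 3: merge R2<->R1 -> R2=(0,0,3) R1=(0,0,3)
Op 4: merge R0<->R2 -> R0=(0,0,3) R2=(0,0,3)
Op 5: inc R2 by 1 -> R2=(0,0,4) value=4
Op 6: inc R2 by 4 -> R2=(0,0,8) value=8
Op 7: inc R0 by 5 -> R0=(5,0,3) value=8
Op 8: merge R1<->R0 -> R1=(5,0,3) R0=(5,0,3)
Op 9: merge R2<->R1 -> R2=(5,0,8) R1=(5,0,8)
Op 10: inc R0 by 4 -> R0=(9,0,3) value=12

Answer: 13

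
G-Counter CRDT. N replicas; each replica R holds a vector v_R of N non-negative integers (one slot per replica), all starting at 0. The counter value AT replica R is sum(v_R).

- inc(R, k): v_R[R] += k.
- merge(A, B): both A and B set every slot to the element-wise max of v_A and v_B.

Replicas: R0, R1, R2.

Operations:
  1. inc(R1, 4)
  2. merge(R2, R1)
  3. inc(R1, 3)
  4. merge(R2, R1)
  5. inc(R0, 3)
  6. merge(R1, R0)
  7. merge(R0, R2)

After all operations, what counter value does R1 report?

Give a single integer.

Answer: 10

Derivation:
Op 1: inc R1 by 4 -> R1=(0,4,0) value=4
Op 2: merge R2<->R1 -> R2=(0,4,0) R1=(0,4,0)
Op 3: inc R1 by 3 -> R1=(0,7,0) value=7
Op 4: merge R2<->R1 -> R2=(0,7,0) R1=(0,7,0)
Op 5: inc R0 by 3 -> R0=(3,0,0) value=3
Op 6: merge R1<->R0 -> R1=(3,7,0) R0=(3,7,0)
Op 7: merge R0<->R2 -> R0=(3,7,0) R2=(3,7,0)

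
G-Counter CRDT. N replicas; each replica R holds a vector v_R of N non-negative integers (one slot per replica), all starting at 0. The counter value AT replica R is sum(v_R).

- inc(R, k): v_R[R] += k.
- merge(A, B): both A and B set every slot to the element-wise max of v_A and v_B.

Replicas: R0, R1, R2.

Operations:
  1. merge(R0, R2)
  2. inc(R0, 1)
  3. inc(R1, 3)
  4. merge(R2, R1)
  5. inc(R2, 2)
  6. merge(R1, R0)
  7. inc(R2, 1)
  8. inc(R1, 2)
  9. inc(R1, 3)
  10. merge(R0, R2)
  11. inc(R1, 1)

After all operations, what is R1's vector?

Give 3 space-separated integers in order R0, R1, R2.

Op 1: merge R0<->R2 -> R0=(0,0,0) R2=(0,0,0)
Op 2: inc R0 by 1 -> R0=(1,0,0) value=1
Op 3: inc R1 by 3 -> R1=(0,3,0) value=3
Op 4: merge R2<->R1 -> R2=(0,3,0) R1=(0,3,0)
Op 5: inc R2 by 2 -> R2=(0,3,2) value=5
Op 6: merge R1<->R0 -> R1=(1,3,0) R0=(1,3,0)
Op 7: inc R2 by 1 -> R2=(0,3,3) value=6
Op 8: inc R1 by 2 -> R1=(1,5,0) value=6
Op 9: inc R1 by 3 -> R1=(1,8,0) value=9
Op 10: merge R0<->R2 -> R0=(1,3,3) R2=(1,3,3)
Op 11: inc R1 by 1 -> R1=(1,9,0) value=10

Answer: 1 9 0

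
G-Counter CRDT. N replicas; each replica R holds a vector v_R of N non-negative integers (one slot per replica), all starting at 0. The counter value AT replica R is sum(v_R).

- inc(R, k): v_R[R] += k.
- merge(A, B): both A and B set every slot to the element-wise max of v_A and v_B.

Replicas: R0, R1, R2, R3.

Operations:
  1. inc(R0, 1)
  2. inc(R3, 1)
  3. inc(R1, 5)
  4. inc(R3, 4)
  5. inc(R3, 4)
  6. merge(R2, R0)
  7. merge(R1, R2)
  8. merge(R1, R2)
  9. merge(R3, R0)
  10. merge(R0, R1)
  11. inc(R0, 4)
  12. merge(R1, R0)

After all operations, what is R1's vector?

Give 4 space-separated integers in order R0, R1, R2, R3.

Op 1: inc R0 by 1 -> R0=(1,0,0,0) value=1
Op 2: inc R3 by 1 -> R3=(0,0,0,1) value=1
Op 3: inc R1 by 5 -> R1=(0,5,0,0) value=5
Op 4: inc R3 by 4 -> R3=(0,0,0,5) value=5
Op 5: inc R3 by 4 -> R3=(0,0,0,9) value=9
Op 6: merge R2<->R0 -> R2=(1,0,0,0) R0=(1,0,0,0)
Op 7: merge R1<->R2 -> R1=(1,5,0,0) R2=(1,5,0,0)
Op 8: merge R1<->R2 -> R1=(1,5,0,0) R2=(1,5,0,0)
Op 9: merge R3<->R0 -> R3=(1,0,0,9) R0=(1,0,0,9)
Op 10: merge R0<->R1 -> R0=(1,5,0,9) R1=(1,5,0,9)
Op 11: inc R0 by 4 -> R0=(5,5,0,9) value=19
Op 12: merge R1<->R0 -> R1=(5,5,0,9) R0=(5,5,0,9)

Answer: 5 5 0 9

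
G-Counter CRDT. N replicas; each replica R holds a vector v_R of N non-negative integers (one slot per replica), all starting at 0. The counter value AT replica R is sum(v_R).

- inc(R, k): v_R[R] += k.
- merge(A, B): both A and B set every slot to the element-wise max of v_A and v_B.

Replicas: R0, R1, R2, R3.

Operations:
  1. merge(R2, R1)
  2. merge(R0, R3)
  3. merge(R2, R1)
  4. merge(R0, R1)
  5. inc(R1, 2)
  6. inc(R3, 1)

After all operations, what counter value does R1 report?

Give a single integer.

Op 1: merge R2<->R1 -> R2=(0,0,0,0) R1=(0,0,0,0)
Op 2: merge R0<->R3 -> R0=(0,0,0,0) R3=(0,0,0,0)
Op 3: merge R2<->R1 -> R2=(0,0,0,0) R1=(0,0,0,0)
Op 4: merge R0<->R1 -> R0=(0,0,0,0) R1=(0,0,0,0)
Op 5: inc R1 by 2 -> R1=(0,2,0,0) value=2
Op 6: inc R3 by 1 -> R3=(0,0,0,1) value=1

Answer: 2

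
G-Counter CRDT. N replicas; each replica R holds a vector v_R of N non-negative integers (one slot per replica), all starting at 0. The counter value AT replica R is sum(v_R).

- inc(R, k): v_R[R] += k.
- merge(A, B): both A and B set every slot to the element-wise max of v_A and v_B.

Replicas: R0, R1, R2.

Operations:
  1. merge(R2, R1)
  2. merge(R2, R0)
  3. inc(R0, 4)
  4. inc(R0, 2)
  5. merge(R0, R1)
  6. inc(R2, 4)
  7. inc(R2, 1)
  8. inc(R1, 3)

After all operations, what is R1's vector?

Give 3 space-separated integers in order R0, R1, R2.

Op 1: merge R2<->R1 -> R2=(0,0,0) R1=(0,0,0)
Op 2: merge R2<->R0 -> R2=(0,0,0) R0=(0,0,0)
Op 3: inc R0 by 4 -> R0=(4,0,0) value=4
Op 4: inc R0 by 2 -> R0=(6,0,0) value=6
Op 5: merge R0<->R1 -> R0=(6,0,0) R1=(6,0,0)
Op 6: inc R2 by 4 -> R2=(0,0,4) value=4
Op 7: inc R2 by 1 -> R2=(0,0,5) value=5
Op 8: inc R1 by 3 -> R1=(6,3,0) value=9

Answer: 6 3 0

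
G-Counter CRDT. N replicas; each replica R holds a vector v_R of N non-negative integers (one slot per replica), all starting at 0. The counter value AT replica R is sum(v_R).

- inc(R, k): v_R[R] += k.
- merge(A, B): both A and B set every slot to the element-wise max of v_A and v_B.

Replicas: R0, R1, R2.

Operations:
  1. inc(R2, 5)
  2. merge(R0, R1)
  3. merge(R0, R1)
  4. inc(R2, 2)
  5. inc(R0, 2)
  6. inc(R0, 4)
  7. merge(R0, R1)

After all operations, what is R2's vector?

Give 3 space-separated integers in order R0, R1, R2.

Answer: 0 0 7

Derivation:
Op 1: inc R2 by 5 -> R2=(0,0,5) value=5
Op 2: merge R0<->R1 -> R0=(0,0,0) R1=(0,0,0)
Op 3: merge R0<->R1 -> R0=(0,0,0) R1=(0,0,0)
Op 4: inc R2 by 2 -> R2=(0,0,7) value=7
Op 5: inc R0 by 2 -> R0=(2,0,0) value=2
Op 6: inc R0 by 4 -> R0=(6,0,0) value=6
Op 7: merge R0<->R1 -> R0=(6,0,0) R1=(6,0,0)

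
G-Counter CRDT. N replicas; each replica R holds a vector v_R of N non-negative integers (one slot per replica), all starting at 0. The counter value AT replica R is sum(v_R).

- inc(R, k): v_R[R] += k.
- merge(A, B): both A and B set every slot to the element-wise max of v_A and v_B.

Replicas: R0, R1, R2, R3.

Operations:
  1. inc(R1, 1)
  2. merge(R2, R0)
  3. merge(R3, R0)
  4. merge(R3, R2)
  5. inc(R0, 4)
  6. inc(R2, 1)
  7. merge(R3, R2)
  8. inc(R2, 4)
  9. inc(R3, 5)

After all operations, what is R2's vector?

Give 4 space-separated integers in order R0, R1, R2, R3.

Op 1: inc R1 by 1 -> R1=(0,1,0,0) value=1
Op 2: merge R2<->R0 -> R2=(0,0,0,0) R0=(0,0,0,0)
Op 3: merge R3<->R0 -> R3=(0,0,0,0) R0=(0,0,0,0)
Op 4: merge R3<->R2 -> R3=(0,0,0,0) R2=(0,0,0,0)
Op 5: inc R0 by 4 -> R0=(4,0,0,0) value=4
Op 6: inc R2 by 1 -> R2=(0,0,1,0) value=1
Op 7: merge R3<->R2 -> R3=(0,0,1,0) R2=(0,0,1,0)
Op 8: inc R2 by 4 -> R2=(0,0,5,0) value=5
Op 9: inc R3 by 5 -> R3=(0,0,1,5) value=6

Answer: 0 0 5 0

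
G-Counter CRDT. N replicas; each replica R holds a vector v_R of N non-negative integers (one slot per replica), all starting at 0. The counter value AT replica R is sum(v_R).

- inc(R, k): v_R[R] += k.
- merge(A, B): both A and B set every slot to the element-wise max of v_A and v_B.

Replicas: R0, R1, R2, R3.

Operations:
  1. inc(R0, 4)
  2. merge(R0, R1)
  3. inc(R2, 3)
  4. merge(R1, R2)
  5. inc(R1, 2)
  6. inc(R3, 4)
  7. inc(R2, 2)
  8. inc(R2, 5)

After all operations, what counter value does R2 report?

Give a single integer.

Op 1: inc R0 by 4 -> R0=(4,0,0,0) value=4
Op 2: merge R0<->R1 -> R0=(4,0,0,0) R1=(4,0,0,0)
Op 3: inc R2 by 3 -> R2=(0,0,3,0) value=3
Op 4: merge R1<->R2 -> R1=(4,0,3,0) R2=(4,0,3,0)
Op 5: inc R1 by 2 -> R1=(4,2,3,0) value=9
Op 6: inc R3 by 4 -> R3=(0,0,0,4) value=4
Op 7: inc R2 by 2 -> R2=(4,0,5,0) value=9
Op 8: inc R2 by 5 -> R2=(4,0,10,0) value=14

Answer: 14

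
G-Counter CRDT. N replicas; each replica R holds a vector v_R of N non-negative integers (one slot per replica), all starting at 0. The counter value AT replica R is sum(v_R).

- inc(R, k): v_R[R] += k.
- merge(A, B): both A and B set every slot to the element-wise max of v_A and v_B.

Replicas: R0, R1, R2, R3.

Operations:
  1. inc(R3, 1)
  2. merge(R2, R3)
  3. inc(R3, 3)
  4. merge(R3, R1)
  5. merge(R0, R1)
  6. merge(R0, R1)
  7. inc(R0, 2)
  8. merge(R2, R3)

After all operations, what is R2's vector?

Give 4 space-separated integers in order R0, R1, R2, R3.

Answer: 0 0 0 4

Derivation:
Op 1: inc R3 by 1 -> R3=(0,0,0,1) value=1
Op 2: merge R2<->R3 -> R2=(0,0,0,1) R3=(0,0,0,1)
Op 3: inc R3 by 3 -> R3=(0,0,0,4) value=4
Op 4: merge R3<->R1 -> R3=(0,0,0,4) R1=(0,0,0,4)
Op 5: merge R0<->R1 -> R0=(0,0,0,4) R1=(0,0,0,4)
Op 6: merge R0<->R1 -> R0=(0,0,0,4) R1=(0,0,0,4)
Op 7: inc R0 by 2 -> R0=(2,0,0,4) value=6
Op 8: merge R2<->R3 -> R2=(0,0,0,4) R3=(0,0,0,4)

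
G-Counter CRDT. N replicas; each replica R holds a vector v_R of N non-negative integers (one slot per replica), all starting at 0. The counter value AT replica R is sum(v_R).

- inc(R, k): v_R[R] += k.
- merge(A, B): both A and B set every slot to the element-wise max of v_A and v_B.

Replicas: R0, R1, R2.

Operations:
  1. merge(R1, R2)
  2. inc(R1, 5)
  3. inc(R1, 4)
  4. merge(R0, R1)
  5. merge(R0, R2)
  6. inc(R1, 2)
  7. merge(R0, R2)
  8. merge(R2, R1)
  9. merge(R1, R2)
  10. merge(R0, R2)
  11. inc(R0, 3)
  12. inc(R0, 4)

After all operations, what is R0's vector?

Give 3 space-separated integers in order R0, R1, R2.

Op 1: merge R1<->R2 -> R1=(0,0,0) R2=(0,0,0)
Op 2: inc R1 by 5 -> R1=(0,5,0) value=5
Op 3: inc R1 by 4 -> R1=(0,9,0) value=9
Op 4: merge R0<->R1 -> R0=(0,9,0) R1=(0,9,0)
Op 5: merge R0<->R2 -> R0=(0,9,0) R2=(0,9,0)
Op 6: inc R1 by 2 -> R1=(0,11,0) value=11
Op 7: merge R0<->R2 -> R0=(0,9,0) R2=(0,9,0)
Op 8: merge R2<->R1 -> R2=(0,11,0) R1=(0,11,0)
Op 9: merge R1<->R2 -> R1=(0,11,0) R2=(0,11,0)
Op 10: merge R0<->R2 -> R0=(0,11,0) R2=(0,11,0)
Op 11: inc R0 by 3 -> R0=(3,11,0) value=14
Op 12: inc R0 by 4 -> R0=(7,11,0) value=18

Answer: 7 11 0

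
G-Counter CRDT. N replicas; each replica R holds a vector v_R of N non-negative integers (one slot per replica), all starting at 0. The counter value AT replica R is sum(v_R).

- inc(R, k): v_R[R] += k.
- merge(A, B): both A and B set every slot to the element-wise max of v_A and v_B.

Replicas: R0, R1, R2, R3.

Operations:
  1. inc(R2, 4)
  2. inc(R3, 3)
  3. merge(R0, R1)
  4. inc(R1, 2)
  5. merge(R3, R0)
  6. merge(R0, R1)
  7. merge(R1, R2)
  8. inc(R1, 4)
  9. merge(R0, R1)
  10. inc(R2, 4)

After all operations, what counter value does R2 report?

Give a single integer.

Op 1: inc R2 by 4 -> R2=(0,0,4,0) value=4
Op 2: inc R3 by 3 -> R3=(0,0,0,3) value=3
Op 3: merge R0<->R1 -> R0=(0,0,0,0) R1=(0,0,0,0)
Op 4: inc R1 by 2 -> R1=(0,2,0,0) value=2
Op 5: merge R3<->R0 -> R3=(0,0,0,3) R0=(0,0,0,3)
Op 6: merge R0<->R1 -> R0=(0,2,0,3) R1=(0,2,0,3)
Op 7: merge R1<->R2 -> R1=(0,2,4,3) R2=(0,2,4,3)
Op 8: inc R1 by 4 -> R1=(0,6,4,3) value=13
Op 9: merge R0<->R1 -> R0=(0,6,4,3) R1=(0,6,4,3)
Op 10: inc R2 by 4 -> R2=(0,2,8,3) value=13

Answer: 13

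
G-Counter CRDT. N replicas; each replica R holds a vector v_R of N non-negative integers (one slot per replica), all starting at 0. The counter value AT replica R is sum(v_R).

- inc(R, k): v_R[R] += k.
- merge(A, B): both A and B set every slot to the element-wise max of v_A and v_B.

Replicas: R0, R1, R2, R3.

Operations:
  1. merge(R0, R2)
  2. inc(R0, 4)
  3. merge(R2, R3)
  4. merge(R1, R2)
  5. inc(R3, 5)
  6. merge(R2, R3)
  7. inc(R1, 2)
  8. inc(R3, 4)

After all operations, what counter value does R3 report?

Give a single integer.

Answer: 9

Derivation:
Op 1: merge R0<->R2 -> R0=(0,0,0,0) R2=(0,0,0,0)
Op 2: inc R0 by 4 -> R0=(4,0,0,0) value=4
Op 3: merge R2<->R3 -> R2=(0,0,0,0) R3=(0,0,0,0)
Op 4: merge R1<->R2 -> R1=(0,0,0,0) R2=(0,0,0,0)
Op 5: inc R3 by 5 -> R3=(0,0,0,5) value=5
Op 6: merge R2<->R3 -> R2=(0,0,0,5) R3=(0,0,0,5)
Op 7: inc R1 by 2 -> R1=(0,2,0,0) value=2
Op 8: inc R3 by 4 -> R3=(0,0,0,9) value=9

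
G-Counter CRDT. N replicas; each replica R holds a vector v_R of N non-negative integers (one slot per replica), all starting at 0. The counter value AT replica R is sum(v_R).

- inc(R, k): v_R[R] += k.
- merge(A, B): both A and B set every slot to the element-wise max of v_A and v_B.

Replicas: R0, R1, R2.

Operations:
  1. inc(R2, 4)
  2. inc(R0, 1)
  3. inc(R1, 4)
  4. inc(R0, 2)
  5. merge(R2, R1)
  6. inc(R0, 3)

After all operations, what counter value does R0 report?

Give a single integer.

Op 1: inc R2 by 4 -> R2=(0,0,4) value=4
Op 2: inc R0 by 1 -> R0=(1,0,0) value=1
Op 3: inc R1 by 4 -> R1=(0,4,0) value=4
Op 4: inc R0 by 2 -> R0=(3,0,0) value=3
Op 5: merge R2<->R1 -> R2=(0,4,4) R1=(0,4,4)
Op 6: inc R0 by 3 -> R0=(6,0,0) value=6

Answer: 6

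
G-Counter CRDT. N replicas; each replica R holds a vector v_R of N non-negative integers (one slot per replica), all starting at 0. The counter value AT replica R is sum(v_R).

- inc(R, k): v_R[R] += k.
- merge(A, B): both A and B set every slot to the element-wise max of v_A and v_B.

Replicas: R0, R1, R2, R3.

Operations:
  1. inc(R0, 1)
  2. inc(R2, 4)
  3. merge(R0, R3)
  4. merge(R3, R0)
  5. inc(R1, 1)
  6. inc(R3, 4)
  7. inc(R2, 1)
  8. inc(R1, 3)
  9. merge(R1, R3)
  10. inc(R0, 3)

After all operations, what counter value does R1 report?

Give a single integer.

Answer: 9

Derivation:
Op 1: inc R0 by 1 -> R0=(1,0,0,0) value=1
Op 2: inc R2 by 4 -> R2=(0,0,4,0) value=4
Op 3: merge R0<->R3 -> R0=(1,0,0,0) R3=(1,0,0,0)
Op 4: merge R3<->R0 -> R3=(1,0,0,0) R0=(1,0,0,0)
Op 5: inc R1 by 1 -> R1=(0,1,0,0) value=1
Op 6: inc R3 by 4 -> R3=(1,0,0,4) value=5
Op 7: inc R2 by 1 -> R2=(0,0,5,0) value=5
Op 8: inc R1 by 3 -> R1=(0,4,0,0) value=4
Op 9: merge R1<->R3 -> R1=(1,4,0,4) R3=(1,4,0,4)
Op 10: inc R0 by 3 -> R0=(4,0,0,0) value=4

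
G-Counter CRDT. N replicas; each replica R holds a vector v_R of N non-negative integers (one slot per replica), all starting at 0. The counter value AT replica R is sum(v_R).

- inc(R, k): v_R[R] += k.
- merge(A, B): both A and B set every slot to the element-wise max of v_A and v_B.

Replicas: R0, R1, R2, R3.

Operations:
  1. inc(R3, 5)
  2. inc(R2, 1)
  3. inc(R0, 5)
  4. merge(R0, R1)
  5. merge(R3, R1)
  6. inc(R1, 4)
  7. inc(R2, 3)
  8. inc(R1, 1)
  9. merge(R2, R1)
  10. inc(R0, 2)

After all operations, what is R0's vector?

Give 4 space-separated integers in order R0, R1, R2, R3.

Op 1: inc R3 by 5 -> R3=(0,0,0,5) value=5
Op 2: inc R2 by 1 -> R2=(0,0,1,0) value=1
Op 3: inc R0 by 5 -> R0=(5,0,0,0) value=5
Op 4: merge R0<->R1 -> R0=(5,0,0,0) R1=(5,0,0,0)
Op 5: merge R3<->R1 -> R3=(5,0,0,5) R1=(5,0,0,5)
Op 6: inc R1 by 4 -> R1=(5,4,0,5) value=14
Op 7: inc R2 by 3 -> R2=(0,0,4,0) value=4
Op 8: inc R1 by 1 -> R1=(5,5,0,5) value=15
Op 9: merge R2<->R1 -> R2=(5,5,4,5) R1=(5,5,4,5)
Op 10: inc R0 by 2 -> R0=(7,0,0,0) value=7

Answer: 7 0 0 0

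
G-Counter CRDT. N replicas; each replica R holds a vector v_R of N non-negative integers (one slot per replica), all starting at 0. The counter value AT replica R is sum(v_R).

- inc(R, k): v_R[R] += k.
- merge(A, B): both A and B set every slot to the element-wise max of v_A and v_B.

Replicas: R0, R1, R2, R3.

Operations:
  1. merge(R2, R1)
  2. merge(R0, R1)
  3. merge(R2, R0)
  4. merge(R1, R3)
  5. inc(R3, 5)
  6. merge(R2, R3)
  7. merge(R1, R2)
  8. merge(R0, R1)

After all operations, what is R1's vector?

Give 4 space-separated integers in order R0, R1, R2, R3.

Op 1: merge R2<->R1 -> R2=(0,0,0,0) R1=(0,0,0,0)
Op 2: merge R0<->R1 -> R0=(0,0,0,0) R1=(0,0,0,0)
Op 3: merge R2<->R0 -> R2=(0,0,0,0) R0=(0,0,0,0)
Op 4: merge R1<->R3 -> R1=(0,0,0,0) R3=(0,0,0,0)
Op 5: inc R3 by 5 -> R3=(0,0,0,5) value=5
Op 6: merge R2<->R3 -> R2=(0,0,0,5) R3=(0,0,0,5)
Op 7: merge R1<->R2 -> R1=(0,0,0,5) R2=(0,0,0,5)
Op 8: merge R0<->R1 -> R0=(0,0,0,5) R1=(0,0,0,5)

Answer: 0 0 0 5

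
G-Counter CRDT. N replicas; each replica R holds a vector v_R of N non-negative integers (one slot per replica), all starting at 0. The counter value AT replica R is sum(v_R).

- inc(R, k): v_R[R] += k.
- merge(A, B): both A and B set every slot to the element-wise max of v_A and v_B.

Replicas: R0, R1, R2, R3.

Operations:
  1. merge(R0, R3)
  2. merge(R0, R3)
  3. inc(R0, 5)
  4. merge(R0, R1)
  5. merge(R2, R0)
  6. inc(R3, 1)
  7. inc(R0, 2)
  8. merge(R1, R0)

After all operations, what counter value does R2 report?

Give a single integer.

Answer: 5

Derivation:
Op 1: merge R0<->R3 -> R0=(0,0,0,0) R3=(0,0,0,0)
Op 2: merge R0<->R3 -> R0=(0,0,0,0) R3=(0,0,0,0)
Op 3: inc R0 by 5 -> R0=(5,0,0,0) value=5
Op 4: merge R0<->R1 -> R0=(5,0,0,0) R1=(5,0,0,0)
Op 5: merge R2<->R0 -> R2=(5,0,0,0) R0=(5,0,0,0)
Op 6: inc R3 by 1 -> R3=(0,0,0,1) value=1
Op 7: inc R0 by 2 -> R0=(7,0,0,0) value=7
Op 8: merge R1<->R0 -> R1=(7,0,0,0) R0=(7,0,0,0)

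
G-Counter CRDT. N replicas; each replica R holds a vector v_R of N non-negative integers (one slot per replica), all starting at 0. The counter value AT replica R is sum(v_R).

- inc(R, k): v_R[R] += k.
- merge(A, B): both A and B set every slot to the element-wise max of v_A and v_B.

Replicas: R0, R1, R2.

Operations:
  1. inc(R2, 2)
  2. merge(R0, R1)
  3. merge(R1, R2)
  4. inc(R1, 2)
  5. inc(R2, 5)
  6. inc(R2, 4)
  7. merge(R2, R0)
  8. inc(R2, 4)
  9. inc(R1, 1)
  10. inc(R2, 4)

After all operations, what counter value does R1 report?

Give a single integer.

Answer: 5

Derivation:
Op 1: inc R2 by 2 -> R2=(0,0,2) value=2
Op 2: merge R0<->R1 -> R0=(0,0,0) R1=(0,0,0)
Op 3: merge R1<->R2 -> R1=(0,0,2) R2=(0,0,2)
Op 4: inc R1 by 2 -> R1=(0,2,2) value=4
Op 5: inc R2 by 5 -> R2=(0,0,7) value=7
Op 6: inc R2 by 4 -> R2=(0,0,11) value=11
Op 7: merge R2<->R0 -> R2=(0,0,11) R0=(0,0,11)
Op 8: inc R2 by 4 -> R2=(0,0,15) value=15
Op 9: inc R1 by 1 -> R1=(0,3,2) value=5
Op 10: inc R2 by 4 -> R2=(0,0,19) value=19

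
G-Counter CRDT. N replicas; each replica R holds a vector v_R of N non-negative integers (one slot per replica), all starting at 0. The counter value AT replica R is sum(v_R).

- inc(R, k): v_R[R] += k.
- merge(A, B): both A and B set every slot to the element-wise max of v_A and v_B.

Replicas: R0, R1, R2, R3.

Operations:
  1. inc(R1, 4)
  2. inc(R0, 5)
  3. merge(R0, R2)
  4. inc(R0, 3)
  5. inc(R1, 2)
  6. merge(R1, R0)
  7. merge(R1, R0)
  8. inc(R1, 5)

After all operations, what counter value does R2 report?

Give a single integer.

Op 1: inc R1 by 4 -> R1=(0,4,0,0) value=4
Op 2: inc R0 by 5 -> R0=(5,0,0,0) value=5
Op 3: merge R0<->R2 -> R0=(5,0,0,0) R2=(5,0,0,0)
Op 4: inc R0 by 3 -> R0=(8,0,0,0) value=8
Op 5: inc R1 by 2 -> R1=(0,6,0,0) value=6
Op 6: merge R1<->R0 -> R1=(8,6,0,0) R0=(8,6,0,0)
Op 7: merge R1<->R0 -> R1=(8,6,0,0) R0=(8,6,0,0)
Op 8: inc R1 by 5 -> R1=(8,11,0,0) value=19

Answer: 5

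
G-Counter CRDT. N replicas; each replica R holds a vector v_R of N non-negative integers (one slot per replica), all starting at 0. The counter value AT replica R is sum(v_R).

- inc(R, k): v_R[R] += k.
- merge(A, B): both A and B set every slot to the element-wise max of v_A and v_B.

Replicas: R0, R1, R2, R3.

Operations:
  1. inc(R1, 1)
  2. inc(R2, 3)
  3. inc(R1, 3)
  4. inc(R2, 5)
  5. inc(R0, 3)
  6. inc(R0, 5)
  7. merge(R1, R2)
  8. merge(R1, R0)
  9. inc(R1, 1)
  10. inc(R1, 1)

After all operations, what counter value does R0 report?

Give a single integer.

Answer: 20

Derivation:
Op 1: inc R1 by 1 -> R1=(0,1,0,0) value=1
Op 2: inc R2 by 3 -> R2=(0,0,3,0) value=3
Op 3: inc R1 by 3 -> R1=(0,4,0,0) value=4
Op 4: inc R2 by 5 -> R2=(0,0,8,0) value=8
Op 5: inc R0 by 3 -> R0=(3,0,0,0) value=3
Op 6: inc R0 by 5 -> R0=(8,0,0,0) value=8
Op 7: merge R1<->R2 -> R1=(0,4,8,0) R2=(0,4,8,0)
Op 8: merge R1<->R0 -> R1=(8,4,8,0) R0=(8,4,8,0)
Op 9: inc R1 by 1 -> R1=(8,5,8,0) value=21
Op 10: inc R1 by 1 -> R1=(8,6,8,0) value=22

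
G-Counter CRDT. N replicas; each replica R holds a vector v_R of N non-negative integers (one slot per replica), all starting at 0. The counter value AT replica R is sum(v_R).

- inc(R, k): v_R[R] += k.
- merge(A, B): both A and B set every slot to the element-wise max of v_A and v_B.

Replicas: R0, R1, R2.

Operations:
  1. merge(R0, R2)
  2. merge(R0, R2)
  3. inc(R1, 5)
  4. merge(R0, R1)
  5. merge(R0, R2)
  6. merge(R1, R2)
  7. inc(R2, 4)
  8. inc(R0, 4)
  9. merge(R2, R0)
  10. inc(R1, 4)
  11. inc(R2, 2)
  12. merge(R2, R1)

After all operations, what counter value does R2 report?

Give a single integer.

Op 1: merge R0<->R2 -> R0=(0,0,0) R2=(0,0,0)
Op 2: merge R0<->R2 -> R0=(0,0,0) R2=(0,0,0)
Op 3: inc R1 by 5 -> R1=(0,5,0) value=5
Op 4: merge R0<->R1 -> R0=(0,5,0) R1=(0,5,0)
Op 5: merge R0<->R2 -> R0=(0,5,0) R2=(0,5,0)
Op 6: merge R1<->R2 -> R1=(0,5,0) R2=(0,5,0)
Op 7: inc R2 by 4 -> R2=(0,5,4) value=9
Op 8: inc R0 by 4 -> R0=(4,5,0) value=9
Op 9: merge R2<->R0 -> R2=(4,5,4) R0=(4,5,4)
Op 10: inc R1 by 4 -> R1=(0,9,0) value=9
Op 11: inc R2 by 2 -> R2=(4,5,6) value=15
Op 12: merge R2<->R1 -> R2=(4,9,6) R1=(4,9,6)

Answer: 19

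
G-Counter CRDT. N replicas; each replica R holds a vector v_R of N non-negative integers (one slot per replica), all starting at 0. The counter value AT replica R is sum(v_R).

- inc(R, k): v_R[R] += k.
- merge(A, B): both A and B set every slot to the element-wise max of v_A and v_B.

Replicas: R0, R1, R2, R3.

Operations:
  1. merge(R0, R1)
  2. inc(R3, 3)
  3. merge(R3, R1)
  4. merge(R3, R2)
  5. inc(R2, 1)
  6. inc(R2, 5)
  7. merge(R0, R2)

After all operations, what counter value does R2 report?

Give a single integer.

Answer: 9

Derivation:
Op 1: merge R0<->R1 -> R0=(0,0,0,0) R1=(0,0,0,0)
Op 2: inc R3 by 3 -> R3=(0,0,0,3) value=3
Op 3: merge R3<->R1 -> R3=(0,0,0,3) R1=(0,0,0,3)
Op 4: merge R3<->R2 -> R3=(0,0,0,3) R2=(0,0,0,3)
Op 5: inc R2 by 1 -> R2=(0,0,1,3) value=4
Op 6: inc R2 by 5 -> R2=(0,0,6,3) value=9
Op 7: merge R0<->R2 -> R0=(0,0,6,3) R2=(0,0,6,3)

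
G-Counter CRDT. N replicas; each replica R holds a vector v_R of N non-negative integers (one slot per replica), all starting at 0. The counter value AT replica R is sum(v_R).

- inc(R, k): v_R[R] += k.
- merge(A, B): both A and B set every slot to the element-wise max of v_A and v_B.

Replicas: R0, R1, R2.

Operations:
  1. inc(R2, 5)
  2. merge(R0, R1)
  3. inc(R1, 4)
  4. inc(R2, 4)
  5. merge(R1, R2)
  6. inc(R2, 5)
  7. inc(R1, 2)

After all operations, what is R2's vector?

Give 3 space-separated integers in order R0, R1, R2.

Answer: 0 4 14

Derivation:
Op 1: inc R2 by 5 -> R2=(0,0,5) value=5
Op 2: merge R0<->R1 -> R0=(0,0,0) R1=(0,0,0)
Op 3: inc R1 by 4 -> R1=(0,4,0) value=4
Op 4: inc R2 by 4 -> R2=(0,0,9) value=9
Op 5: merge R1<->R2 -> R1=(0,4,9) R2=(0,4,9)
Op 6: inc R2 by 5 -> R2=(0,4,14) value=18
Op 7: inc R1 by 2 -> R1=(0,6,9) value=15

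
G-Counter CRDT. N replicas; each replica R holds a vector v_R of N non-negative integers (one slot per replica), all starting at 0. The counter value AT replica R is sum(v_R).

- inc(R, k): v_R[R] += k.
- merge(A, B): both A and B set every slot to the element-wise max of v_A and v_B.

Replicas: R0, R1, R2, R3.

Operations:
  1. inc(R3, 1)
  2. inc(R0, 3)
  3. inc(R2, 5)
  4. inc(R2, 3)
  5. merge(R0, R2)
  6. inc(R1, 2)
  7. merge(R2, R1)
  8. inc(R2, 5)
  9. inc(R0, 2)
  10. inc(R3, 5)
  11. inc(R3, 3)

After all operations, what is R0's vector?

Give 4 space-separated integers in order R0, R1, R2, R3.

Op 1: inc R3 by 1 -> R3=(0,0,0,1) value=1
Op 2: inc R0 by 3 -> R0=(3,0,0,0) value=3
Op 3: inc R2 by 5 -> R2=(0,0,5,0) value=5
Op 4: inc R2 by 3 -> R2=(0,0,8,0) value=8
Op 5: merge R0<->R2 -> R0=(3,0,8,0) R2=(3,0,8,0)
Op 6: inc R1 by 2 -> R1=(0,2,0,0) value=2
Op 7: merge R2<->R1 -> R2=(3,2,8,0) R1=(3,2,8,0)
Op 8: inc R2 by 5 -> R2=(3,2,13,0) value=18
Op 9: inc R0 by 2 -> R0=(5,0,8,0) value=13
Op 10: inc R3 by 5 -> R3=(0,0,0,6) value=6
Op 11: inc R3 by 3 -> R3=(0,0,0,9) value=9

Answer: 5 0 8 0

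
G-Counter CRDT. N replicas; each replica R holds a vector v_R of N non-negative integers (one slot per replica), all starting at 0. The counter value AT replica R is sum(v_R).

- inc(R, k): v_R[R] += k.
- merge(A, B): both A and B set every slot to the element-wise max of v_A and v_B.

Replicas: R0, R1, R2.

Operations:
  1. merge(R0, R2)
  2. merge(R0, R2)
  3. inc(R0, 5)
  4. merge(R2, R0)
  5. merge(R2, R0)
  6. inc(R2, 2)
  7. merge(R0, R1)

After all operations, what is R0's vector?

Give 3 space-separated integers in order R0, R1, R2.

Answer: 5 0 0

Derivation:
Op 1: merge R0<->R2 -> R0=(0,0,0) R2=(0,0,0)
Op 2: merge R0<->R2 -> R0=(0,0,0) R2=(0,0,0)
Op 3: inc R0 by 5 -> R0=(5,0,0) value=5
Op 4: merge R2<->R0 -> R2=(5,0,0) R0=(5,0,0)
Op 5: merge R2<->R0 -> R2=(5,0,0) R0=(5,0,0)
Op 6: inc R2 by 2 -> R2=(5,0,2) value=7
Op 7: merge R0<->R1 -> R0=(5,0,0) R1=(5,0,0)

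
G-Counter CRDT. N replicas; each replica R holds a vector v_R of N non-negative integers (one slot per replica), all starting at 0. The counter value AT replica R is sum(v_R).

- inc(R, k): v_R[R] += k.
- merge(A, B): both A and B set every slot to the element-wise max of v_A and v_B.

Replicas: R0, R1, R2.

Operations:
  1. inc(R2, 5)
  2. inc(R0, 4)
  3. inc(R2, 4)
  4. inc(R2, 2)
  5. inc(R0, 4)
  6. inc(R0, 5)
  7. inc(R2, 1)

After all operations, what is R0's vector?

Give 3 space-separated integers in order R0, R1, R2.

Answer: 13 0 0

Derivation:
Op 1: inc R2 by 5 -> R2=(0,0,5) value=5
Op 2: inc R0 by 4 -> R0=(4,0,0) value=4
Op 3: inc R2 by 4 -> R2=(0,0,9) value=9
Op 4: inc R2 by 2 -> R2=(0,0,11) value=11
Op 5: inc R0 by 4 -> R0=(8,0,0) value=8
Op 6: inc R0 by 5 -> R0=(13,0,0) value=13
Op 7: inc R2 by 1 -> R2=(0,0,12) value=12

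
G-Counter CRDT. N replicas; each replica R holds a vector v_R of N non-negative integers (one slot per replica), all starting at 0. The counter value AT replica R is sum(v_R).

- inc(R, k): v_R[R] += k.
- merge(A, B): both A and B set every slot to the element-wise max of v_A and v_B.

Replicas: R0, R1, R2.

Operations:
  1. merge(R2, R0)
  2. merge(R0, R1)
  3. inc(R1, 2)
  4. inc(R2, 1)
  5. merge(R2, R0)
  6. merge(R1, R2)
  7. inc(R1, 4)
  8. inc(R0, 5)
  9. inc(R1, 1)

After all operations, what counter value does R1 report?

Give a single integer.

Op 1: merge R2<->R0 -> R2=(0,0,0) R0=(0,0,0)
Op 2: merge R0<->R1 -> R0=(0,0,0) R1=(0,0,0)
Op 3: inc R1 by 2 -> R1=(0,2,0) value=2
Op 4: inc R2 by 1 -> R2=(0,0,1) value=1
Op 5: merge R2<->R0 -> R2=(0,0,1) R0=(0,0,1)
Op 6: merge R1<->R2 -> R1=(0,2,1) R2=(0,2,1)
Op 7: inc R1 by 4 -> R1=(0,6,1) value=7
Op 8: inc R0 by 5 -> R0=(5,0,1) value=6
Op 9: inc R1 by 1 -> R1=(0,7,1) value=8

Answer: 8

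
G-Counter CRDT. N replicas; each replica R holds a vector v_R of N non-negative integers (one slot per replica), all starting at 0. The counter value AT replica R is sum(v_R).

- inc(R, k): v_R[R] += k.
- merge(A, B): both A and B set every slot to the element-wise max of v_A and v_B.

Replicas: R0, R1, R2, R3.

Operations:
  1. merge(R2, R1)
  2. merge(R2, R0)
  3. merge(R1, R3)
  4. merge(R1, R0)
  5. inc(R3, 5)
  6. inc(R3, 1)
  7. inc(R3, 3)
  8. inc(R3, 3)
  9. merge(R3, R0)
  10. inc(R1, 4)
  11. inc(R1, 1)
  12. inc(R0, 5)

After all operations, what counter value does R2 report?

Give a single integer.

Answer: 0

Derivation:
Op 1: merge R2<->R1 -> R2=(0,0,0,0) R1=(0,0,0,0)
Op 2: merge R2<->R0 -> R2=(0,0,0,0) R0=(0,0,0,0)
Op 3: merge R1<->R3 -> R1=(0,0,0,0) R3=(0,0,0,0)
Op 4: merge R1<->R0 -> R1=(0,0,0,0) R0=(0,0,0,0)
Op 5: inc R3 by 5 -> R3=(0,0,0,5) value=5
Op 6: inc R3 by 1 -> R3=(0,0,0,6) value=6
Op 7: inc R3 by 3 -> R3=(0,0,0,9) value=9
Op 8: inc R3 by 3 -> R3=(0,0,0,12) value=12
Op 9: merge R3<->R0 -> R3=(0,0,0,12) R0=(0,0,0,12)
Op 10: inc R1 by 4 -> R1=(0,4,0,0) value=4
Op 11: inc R1 by 1 -> R1=(0,5,0,0) value=5
Op 12: inc R0 by 5 -> R0=(5,0,0,12) value=17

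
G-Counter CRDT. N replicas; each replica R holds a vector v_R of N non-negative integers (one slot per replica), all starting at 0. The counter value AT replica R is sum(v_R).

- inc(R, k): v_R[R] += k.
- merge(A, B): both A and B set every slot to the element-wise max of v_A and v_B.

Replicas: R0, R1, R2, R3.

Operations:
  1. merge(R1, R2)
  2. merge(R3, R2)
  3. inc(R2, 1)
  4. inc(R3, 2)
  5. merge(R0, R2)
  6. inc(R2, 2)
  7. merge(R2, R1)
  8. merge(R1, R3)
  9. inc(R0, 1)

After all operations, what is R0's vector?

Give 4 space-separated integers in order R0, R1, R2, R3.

Answer: 1 0 1 0

Derivation:
Op 1: merge R1<->R2 -> R1=(0,0,0,0) R2=(0,0,0,0)
Op 2: merge R3<->R2 -> R3=(0,0,0,0) R2=(0,0,0,0)
Op 3: inc R2 by 1 -> R2=(0,0,1,0) value=1
Op 4: inc R3 by 2 -> R3=(0,0,0,2) value=2
Op 5: merge R0<->R2 -> R0=(0,0,1,0) R2=(0,0,1,0)
Op 6: inc R2 by 2 -> R2=(0,0,3,0) value=3
Op 7: merge R2<->R1 -> R2=(0,0,3,0) R1=(0,0,3,0)
Op 8: merge R1<->R3 -> R1=(0,0,3,2) R3=(0,0,3,2)
Op 9: inc R0 by 1 -> R0=(1,0,1,0) value=2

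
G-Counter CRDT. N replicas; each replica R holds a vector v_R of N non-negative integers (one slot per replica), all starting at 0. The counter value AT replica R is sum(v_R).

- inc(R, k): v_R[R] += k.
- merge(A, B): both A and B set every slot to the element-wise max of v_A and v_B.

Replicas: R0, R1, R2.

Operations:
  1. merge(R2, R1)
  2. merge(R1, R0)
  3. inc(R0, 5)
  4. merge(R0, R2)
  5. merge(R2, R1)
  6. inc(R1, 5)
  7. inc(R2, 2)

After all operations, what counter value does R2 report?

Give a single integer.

Op 1: merge R2<->R1 -> R2=(0,0,0) R1=(0,0,0)
Op 2: merge R1<->R0 -> R1=(0,0,0) R0=(0,0,0)
Op 3: inc R0 by 5 -> R0=(5,0,0) value=5
Op 4: merge R0<->R2 -> R0=(5,0,0) R2=(5,0,0)
Op 5: merge R2<->R1 -> R2=(5,0,0) R1=(5,0,0)
Op 6: inc R1 by 5 -> R1=(5,5,0) value=10
Op 7: inc R2 by 2 -> R2=(5,0,2) value=7

Answer: 7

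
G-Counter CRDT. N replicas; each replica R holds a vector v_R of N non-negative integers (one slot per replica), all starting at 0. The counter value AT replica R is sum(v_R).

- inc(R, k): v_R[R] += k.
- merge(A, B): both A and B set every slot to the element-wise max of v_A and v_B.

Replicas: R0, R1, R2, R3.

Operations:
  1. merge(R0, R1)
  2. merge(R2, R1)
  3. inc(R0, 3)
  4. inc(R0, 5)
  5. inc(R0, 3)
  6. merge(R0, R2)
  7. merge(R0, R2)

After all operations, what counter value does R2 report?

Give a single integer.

Answer: 11

Derivation:
Op 1: merge R0<->R1 -> R0=(0,0,0,0) R1=(0,0,0,0)
Op 2: merge R2<->R1 -> R2=(0,0,0,0) R1=(0,0,0,0)
Op 3: inc R0 by 3 -> R0=(3,0,0,0) value=3
Op 4: inc R0 by 5 -> R0=(8,0,0,0) value=8
Op 5: inc R0 by 3 -> R0=(11,0,0,0) value=11
Op 6: merge R0<->R2 -> R0=(11,0,0,0) R2=(11,0,0,0)
Op 7: merge R0<->R2 -> R0=(11,0,0,0) R2=(11,0,0,0)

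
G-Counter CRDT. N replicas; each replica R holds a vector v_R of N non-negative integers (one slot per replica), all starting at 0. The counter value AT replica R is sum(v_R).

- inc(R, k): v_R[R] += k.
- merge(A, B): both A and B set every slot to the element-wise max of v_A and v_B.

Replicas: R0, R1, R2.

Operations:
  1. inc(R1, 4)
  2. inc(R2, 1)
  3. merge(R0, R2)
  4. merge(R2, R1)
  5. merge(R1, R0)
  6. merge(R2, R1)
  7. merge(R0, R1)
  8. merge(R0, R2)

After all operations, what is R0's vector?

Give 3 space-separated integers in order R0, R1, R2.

Op 1: inc R1 by 4 -> R1=(0,4,0) value=4
Op 2: inc R2 by 1 -> R2=(0,0,1) value=1
Op 3: merge R0<->R2 -> R0=(0,0,1) R2=(0,0,1)
Op 4: merge R2<->R1 -> R2=(0,4,1) R1=(0,4,1)
Op 5: merge R1<->R0 -> R1=(0,4,1) R0=(0,4,1)
Op 6: merge R2<->R1 -> R2=(0,4,1) R1=(0,4,1)
Op 7: merge R0<->R1 -> R0=(0,4,1) R1=(0,4,1)
Op 8: merge R0<->R2 -> R0=(0,4,1) R2=(0,4,1)

Answer: 0 4 1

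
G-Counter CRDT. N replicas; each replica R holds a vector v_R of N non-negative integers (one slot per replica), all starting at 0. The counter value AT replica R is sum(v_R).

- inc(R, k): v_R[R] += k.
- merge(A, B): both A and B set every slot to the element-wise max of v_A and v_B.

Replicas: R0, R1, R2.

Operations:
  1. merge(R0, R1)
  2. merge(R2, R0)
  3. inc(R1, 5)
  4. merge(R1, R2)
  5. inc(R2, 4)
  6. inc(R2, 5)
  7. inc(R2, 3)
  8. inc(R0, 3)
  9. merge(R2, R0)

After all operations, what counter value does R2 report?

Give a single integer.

Answer: 20

Derivation:
Op 1: merge R0<->R1 -> R0=(0,0,0) R1=(0,0,0)
Op 2: merge R2<->R0 -> R2=(0,0,0) R0=(0,0,0)
Op 3: inc R1 by 5 -> R1=(0,5,0) value=5
Op 4: merge R1<->R2 -> R1=(0,5,0) R2=(0,5,0)
Op 5: inc R2 by 4 -> R2=(0,5,4) value=9
Op 6: inc R2 by 5 -> R2=(0,5,9) value=14
Op 7: inc R2 by 3 -> R2=(0,5,12) value=17
Op 8: inc R0 by 3 -> R0=(3,0,0) value=3
Op 9: merge R2<->R0 -> R2=(3,5,12) R0=(3,5,12)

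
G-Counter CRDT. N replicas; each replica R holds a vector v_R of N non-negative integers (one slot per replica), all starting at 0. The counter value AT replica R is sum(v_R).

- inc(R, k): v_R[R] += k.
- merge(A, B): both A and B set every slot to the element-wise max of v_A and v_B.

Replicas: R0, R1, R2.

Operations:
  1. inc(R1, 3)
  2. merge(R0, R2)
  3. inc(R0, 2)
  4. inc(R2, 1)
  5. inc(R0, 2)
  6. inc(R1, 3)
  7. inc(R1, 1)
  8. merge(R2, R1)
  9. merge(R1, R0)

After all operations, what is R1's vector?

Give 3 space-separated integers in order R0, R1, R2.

Answer: 4 7 1

Derivation:
Op 1: inc R1 by 3 -> R1=(0,3,0) value=3
Op 2: merge R0<->R2 -> R0=(0,0,0) R2=(0,0,0)
Op 3: inc R0 by 2 -> R0=(2,0,0) value=2
Op 4: inc R2 by 1 -> R2=(0,0,1) value=1
Op 5: inc R0 by 2 -> R0=(4,0,0) value=4
Op 6: inc R1 by 3 -> R1=(0,6,0) value=6
Op 7: inc R1 by 1 -> R1=(0,7,0) value=7
Op 8: merge R2<->R1 -> R2=(0,7,1) R1=(0,7,1)
Op 9: merge R1<->R0 -> R1=(4,7,1) R0=(4,7,1)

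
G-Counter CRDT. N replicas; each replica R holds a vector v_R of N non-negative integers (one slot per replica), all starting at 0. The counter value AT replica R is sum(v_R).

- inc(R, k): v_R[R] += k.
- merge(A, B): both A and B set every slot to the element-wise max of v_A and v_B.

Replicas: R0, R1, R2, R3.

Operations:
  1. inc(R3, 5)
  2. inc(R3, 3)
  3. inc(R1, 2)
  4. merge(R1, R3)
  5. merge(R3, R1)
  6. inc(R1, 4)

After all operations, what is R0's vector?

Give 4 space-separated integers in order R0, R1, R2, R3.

Op 1: inc R3 by 5 -> R3=(0,0,0,5) value=5
Op 2: inc R3 by 3 -> R3=(0,0,0,8) value=8
Op 3: inc R1 by 2 -> R1=(0,2,0,0) value=2
Op 4: merge R1<->R3 -> R1=(0,2,0,8) R3=(0,2,0,8)
Op 5: merge R3<->R1 -> R3=(0,2,0,8) R1=(0,2,0,8)
Op 6: inc R1 by 4 -> R1=(0,6,0,8) value=14

Answer: 0 0 0 0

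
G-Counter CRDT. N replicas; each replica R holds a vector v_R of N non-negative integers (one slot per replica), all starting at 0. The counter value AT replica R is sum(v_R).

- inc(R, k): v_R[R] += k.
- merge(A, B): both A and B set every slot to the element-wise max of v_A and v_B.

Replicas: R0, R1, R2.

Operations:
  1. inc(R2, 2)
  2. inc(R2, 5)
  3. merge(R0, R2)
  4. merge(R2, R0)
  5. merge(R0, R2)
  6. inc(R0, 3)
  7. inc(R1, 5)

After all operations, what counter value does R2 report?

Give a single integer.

Answer: 7

Derivation:
Op 1: inc R2 by 2 -> R2=(0,0,2) value=2
Op 2: inc R2 by 5 -> R2=(0,0,7) value=7
Op 3: merge R0<->R2 -> R0=(0,0,7) R2=(0,0,7)
Op 4: merge R2<->R0 -> R2=(0,0,7) R0=(0,0,7)
Op 5: merge R0<->R2 -> R0=(0,0,7) R2=(0,0,7)
Op 6: inc R0 by 3 -> R0=(3,0,7) value=10
Op 7: inc R1 by 5 -> R1=(0,5,0) value=5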